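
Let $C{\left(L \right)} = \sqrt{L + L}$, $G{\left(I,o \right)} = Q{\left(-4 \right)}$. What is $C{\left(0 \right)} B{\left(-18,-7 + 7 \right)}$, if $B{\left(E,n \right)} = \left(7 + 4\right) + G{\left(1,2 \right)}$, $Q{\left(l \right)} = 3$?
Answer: $0$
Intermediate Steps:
$G{\left(I,o \right)} = 3$
$B{\left(E,n \right)} = 14$ ($B{\left(E,n \right)} = \left(7 + 4\right) + 3 = 11 + 3 = 14$)
$C{\left(L \right)} = \sqrt{2} \sqrt{L}$ ($C{\left(L \right)} = \sqrt{2 L} = \sqrt{2} \sqrt{L}$)
$C{\left(0 \right)} B{\left(-18,-7 + 7 \right)} = \sqrt{2} \sqrt{0} \cdot 14 = \sqrt{2} \cdot 0 \cdot 14 = 0 \cdot 14 = 0$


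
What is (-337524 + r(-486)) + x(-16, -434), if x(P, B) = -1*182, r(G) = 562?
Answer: -337144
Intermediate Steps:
x(P, B) = -182
(-337524 + r(-486)) + x(-16, -434) = (-337524 + 562) - 182 = -336962 - 182 = -337144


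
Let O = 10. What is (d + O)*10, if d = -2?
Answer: 80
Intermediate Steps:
(d + O)*10 = (-2 + 10)*10 = 8*10 = 80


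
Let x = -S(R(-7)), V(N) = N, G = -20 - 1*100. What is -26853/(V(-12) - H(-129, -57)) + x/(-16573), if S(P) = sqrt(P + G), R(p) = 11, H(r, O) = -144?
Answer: -8951/44 + I*sqrt(109)/16573 ≈ -203.43 + 0.00062996*I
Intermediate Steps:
G = -120 (G = -20 - 100 = -120)
S(P) = sqrt(-120 + P) (S(P) = sqrt(P - 120) = sqrt(-120 + P))
x = -I*sqrt(109) (x = -sqrt(-120 + 11) = -sqrt(-109) = -I*sqrt(109) ≈ -10.44*I)
-26853/(V(-12) - H(-129, -57)) + x/(-16573) = -26853/(-12 - 1*(-144)) - I*sqrt(109)/(-16573) = -26853/(-12 + 144) - I*sqrt(109)*(-1/16573) = -26853/132 + I*sqrt(109)/16573 = -26853*1/132 + I*sqrt(109)/16573 = -8951/44 + I*sqrt(109)/16573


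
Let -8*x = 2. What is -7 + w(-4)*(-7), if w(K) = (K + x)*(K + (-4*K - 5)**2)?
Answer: 13895/4 ≈ 3473.8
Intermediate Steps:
x = -1/4 (x = -1/8*2 = -1/4 ≈ -0.25000)
w(K) = (-1/4 + K)*(K + (-5 - 4*K)**2) (w(K) = (K - 1/4)*(K + (-4*K - 5)**2) = (-1/4 + K)*(K + (-5 - 4*K)**2))
-7 + w(-4)*(-7) = -7 + (-25/4 + 16*(-4)**3 + 37*(-4)**2 + (59/4)*(-4))*(-7) = -7 + (-25/4 + 16*(-64) + 37*16 - 59)*(-7) = -7 + (-25/4 - 1024 + 592 - 59)*(-7) = -7 - 1989/4*(-7) = -7 + 13923/4 = 13895/4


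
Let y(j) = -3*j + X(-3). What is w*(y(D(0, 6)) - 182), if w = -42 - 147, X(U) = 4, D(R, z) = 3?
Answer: 35343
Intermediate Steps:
w = -189
y(j) = 4 - 3*j (y(j) = -3*j + 4 = 4 - 3*j)
w*(y(D(0, 6)) - 182) = -189*((4 - 3*3) - 182) = -189*((4 - 9) - 182) = -189*(-5 - 182) = -189*(-187) = 35343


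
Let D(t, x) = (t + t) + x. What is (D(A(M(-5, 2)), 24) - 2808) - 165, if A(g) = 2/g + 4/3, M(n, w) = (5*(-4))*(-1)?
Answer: -44192/15 ≈ -2946.1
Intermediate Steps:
M(n, w) = 20 (M(n, w) = -20*(-1) = 20)
A(g) = 4/3 + 2/g (A(g) = 2/g + 4*(1/3) = 2/g + 4/3 = 4/3 + 2/g)
D(t, x) = x + 2*t (D(t, x) = 2*t + x = x + 2*t)
(D(A(M(-5, 2)), 24) - 2808) - 165 = ((24 + 2*(4/3 + 2/20)) - 2808) - 165 = ((24 + 2*(4/3 + 2*(1/20))) - 2808) - 165 = ((24 + 2*(4/3 + 1/10)) - 2808) - 165 = ((24 + 2*(43/30)) - 2808) - 165 = ((24 + 43/15) - 2808) - 165 = (403/15 - 2808) - 165 = -41717/15 - 165 = -44192/15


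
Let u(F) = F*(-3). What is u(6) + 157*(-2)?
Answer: -332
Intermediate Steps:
u(F) = -3*F
u(6) + 157*(-2) = -3*6 + 157*(-2) = -18 - 314 = -332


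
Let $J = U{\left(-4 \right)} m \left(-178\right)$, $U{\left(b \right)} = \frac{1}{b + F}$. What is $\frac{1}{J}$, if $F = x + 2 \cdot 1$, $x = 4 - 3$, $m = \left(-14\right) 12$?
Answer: $- \frac{1}{29904} \approx -3.344 \cdot 10^{-5}$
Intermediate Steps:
$m = -168$
$x = 1$ ($x = 4 - 3 = 1$)
$F = 3$ ($F = 1 + 2 \cdot 1 = 1 + 2 = 3$)
$U{\left(b \right)} = \frac{1}{3 + b}$ ($U{\left(b \right)} = \frac{1}{b + 3} = \frac{1}{3 + b}$)
$J = -29904$ ($J = \frac{1}{3 - 4} \left(-168\right) \left(-178\right) = \frac{1}{-1} \left(-168\right) \left(-178\right) = \left(-1\right) \left(-168\right) \left(-178\right) = 168 \left(-178\right) = -29904$)
$\frac{1}{J} = \frac{1}{-29904} = - \frac{1}{29904}$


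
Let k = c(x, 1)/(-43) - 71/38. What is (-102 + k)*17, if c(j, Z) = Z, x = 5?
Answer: -2885903/1634 ≈ -1766.2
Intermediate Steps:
k = -3091/1634 (k = 1/(-43) - 71/38 = 1*(-1/43) - 71*1/38 = -1/43 - 71/38 = -3091/1634 ≈ -1.8917)
(-102 + k)*17 = (-102 - 3091/1634)*17 = -169759/1634*17 = -2885903/1634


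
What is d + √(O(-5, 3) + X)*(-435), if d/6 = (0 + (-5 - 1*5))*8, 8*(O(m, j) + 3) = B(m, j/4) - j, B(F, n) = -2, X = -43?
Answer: -480 - 435*I*√746/4 ≈ -480.0 - 2970.3*I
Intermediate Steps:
O(m, j) = -13/4 - j/8 (O(m, j) = -3 + (-2 - j)/8 = -3 + (-¼ - j/8) = -13/4 - j/8)
d = -480 (d = 6*((0 + (-5 - 1*5))*8) = 6*((0 + (-5 - 5))*8) = 6*((0 - 10)*8) = 6*(-10*8) = 6*(-80) = -480)
d + √(O(-5, 3) + X)*(-435) = -480 + √((-13/4 - ⅛*3) - 43)*(-435) = -480 + √((-13/4 - 3/8) - 43)*(-435) = -480 + √(-29/8 - 43)*(-435) = -480 + √(-373/8)*(-435) = -480 + (I*√746/4)*(-435) = -480 - 435*I*√746/4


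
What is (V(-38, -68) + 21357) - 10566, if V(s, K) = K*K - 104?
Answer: 15311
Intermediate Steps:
V(s, K) = -104 + K² (V(s, K) = K² - 104 = -104 + K²)
(V(-38, -68) + 21357) - 10566 = ((-104 + (-68)²) + 21357) - 10566 = ((-104 + 4624) + 21357) - 10566 = (4520 + 21357) - 10566 = 25877 - 10566 = 15311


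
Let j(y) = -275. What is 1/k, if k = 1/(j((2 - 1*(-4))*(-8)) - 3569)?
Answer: -3844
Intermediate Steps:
k = -1/3844 (k = 1/(-275 - 3569) = 1/(-3844) = -1/3844 ≈ -0.00026015)
1/k = 1/(-1/3844) = -3844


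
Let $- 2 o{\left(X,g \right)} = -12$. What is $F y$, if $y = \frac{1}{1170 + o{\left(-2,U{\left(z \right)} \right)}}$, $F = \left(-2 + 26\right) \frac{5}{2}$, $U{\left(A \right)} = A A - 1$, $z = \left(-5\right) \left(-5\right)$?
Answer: $\frac{5}{98} \approx 0.05102$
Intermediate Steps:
$z = 25$
$U{\left(A \right)} = -1 + A^{2}$ ($U{\left(A \right)} = A^{2} - 1 = -1 + A^{2}$)
$o{\left(X,g \right)} = 6$ ($o{\left(X,g \right)} = \left(- \frac{1}{2}\right) \left(-12\right) = 6$)
$F = 60$ ($F = 24 \cdot 5 \cdot \frac{1}{2} = 24 \cdot \frac{5}{2} = 60$)
$y = \frac{1}{1176}$ ($y = \frac{1}{1170 + 6} = \frac{1}{1176} \approx 0.00085034$)
$F y = 60 \cdot \frac{1}{1176} = \frac{5}{98}$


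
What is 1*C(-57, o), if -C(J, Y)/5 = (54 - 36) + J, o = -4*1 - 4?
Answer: 195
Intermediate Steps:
o = -8 (o = -4 - 4 = -8)
C(J, Y) = -90 - 5*J (C(J, Y) = -5*((54 - 36) + J) = -5*(18 + J) = -90 - 5*J)
1*C(-57, o) = 1*(-90 - 5*(-57)) = 1*(-90 + 285) = 1*195 = 195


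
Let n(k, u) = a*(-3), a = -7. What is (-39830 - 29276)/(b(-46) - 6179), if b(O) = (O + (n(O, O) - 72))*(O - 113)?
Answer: -34553/4622 ≈ -7.4758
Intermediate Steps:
n(k, u) = 21 (n(k, u) = -7*(-3) = 21)
b(O) = (-113 + O)*(-51 + O) (b(O) = (O + (21 - 72))*(O - 113) = (O - 51)*(-113 + O) = (-51 + O)*(-113 + O) = (-113 + O)*(-51 + O))
(-39830 - 29276)/(b(-46) - 6179) = (-39830 - 29276)/((5763 + (-46)**2 - 164*(-46)) - 6179) = -69106/((5763 + 2116 + 7544) - 6179) = -69106/(15423 - 6179) = -69106/9244 = -69106*1/9244 = -34553/4622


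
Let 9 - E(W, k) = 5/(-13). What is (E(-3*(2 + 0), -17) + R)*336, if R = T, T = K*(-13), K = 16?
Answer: -867552/13 ≈ -66735.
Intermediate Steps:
E(W, k) = 122/13 (E(W, k) = 9 - 5/(-13) = 9 - 5*(-1)/13 = 9 - 1*(-5/13) = 9 + 5/13 = 122/13)
T = -208 (T = 16*(-13) = -208)
R = -208
(E(-3*(2 + 0), -17) + R)*336 = (122/13 - 208)*336 = -2582/13*336 = -867552/13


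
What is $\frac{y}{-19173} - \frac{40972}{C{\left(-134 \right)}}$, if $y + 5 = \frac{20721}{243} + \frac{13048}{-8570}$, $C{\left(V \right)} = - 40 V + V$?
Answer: $- \frac{45466266451456}{5796209474055} \approx -7.8441$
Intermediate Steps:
$C{\left(V \right)} = - 39 V$
$y = \frac{27332626}{347085}$ ($y = -5 + \left(\frac{20721}{243} + \frac{13048}{-8570}\right) = -5 + \left(20721 \cdot \frac{1}{243} + 13048 \left(- \frac{1}{8570}\right)\right) = -5 + \left(\frac{6907}{81} - \frac{6524}{4285}\right) = -5 + \frac{29068051}{347085} = \frac{27332626}{347085} \approx 78.749$)
$\frac{y}{-19173} - \frac{40972}{C{\left(-134 \right)}} = \frac{27332626}{347085 \left(-19173\right)} - \frac{40972}{\left(-39\right) \left(-134\right)} = \frac{27332626}{347085} \left(- \frac{1}{19173}\right) - \frac{40972}{5226} = - \frac{27332626}{6654660705} - \frac{20486}{2613} = - \frac{45466266451456}{5796209474055}$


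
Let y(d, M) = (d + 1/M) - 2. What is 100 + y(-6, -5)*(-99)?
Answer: 4559/5 ≈ 911.80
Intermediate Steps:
y(d, M) = -2 + d + 1/M
100 + y(-6, -5)*(-99) = 100 + (-2 - 6 + 1/(-5))*(-99) = 100 + (-2 - 6 - 1/5)*(-99) = 100 - 41/5*(-99) = 100 + 4059/5 = 4559/5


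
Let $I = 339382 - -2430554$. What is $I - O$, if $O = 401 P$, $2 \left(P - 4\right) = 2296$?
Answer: $2307984$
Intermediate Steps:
$P = 1152$ ($P = 4 + \frac{1}{2} \cdot 2296 = 4 + 1148 = 1152$)
$O = 461952$ ($O = 401 \cdot 1152 = 461952$)
$I = 2769936$ ($I = 339382 + 2430554 = 2769936$)
$I - O = 2769936 - 461952 = 2307984$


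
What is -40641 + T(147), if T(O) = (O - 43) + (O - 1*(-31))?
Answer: -40359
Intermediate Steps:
T(O) = -12 + 2*O (T(O) = (-43 + O) + (O + 31) = (-43 + O) + (31 + O) = -12 + 2*O)
-40641 + T(147) = -40641 + (-12 + 2*147) = -40641 + (-12 + 294) = -40641 + 282 = -40359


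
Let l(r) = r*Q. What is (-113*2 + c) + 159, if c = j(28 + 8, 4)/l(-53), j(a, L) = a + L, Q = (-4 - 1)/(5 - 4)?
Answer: -3543/53 ≈ -66.849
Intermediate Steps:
Q = -5 (Q = -5/1 = -5*1 = -5)
j(a, L) = L + a
l(r) = -5*r (l(r) = r*(-5) = -5*r)
c = 8/53 (c = (4 + (28 + 8))/((-5*(-53))) = (4 + 36)/265 = 40*(1/265) = 8/53 ≈ 0.15094)
(-113*2 + c) + 159 = (-113*2 + 8/53) + 159 = (-226 + 8/53) + 159 = -11970/53 + 159 = -3543/53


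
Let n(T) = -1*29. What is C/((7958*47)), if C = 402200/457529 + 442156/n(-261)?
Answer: -101143764362/2481352255433 ≈ -0.040762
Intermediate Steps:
n(T) = -29
C = -202287528724/13268341 (C = 402200/457529 + 442156/(-29) = 402200*(1/457529) + 442156*(-1/29) = 402200/457529 - 442156/29 = -202287528724/13268341 ≈ -15246.)
C/((7958*47)) = -202287528724/(13268341*(7958*47)) = -202287528724/13268341/374026 = -202287528724/13268341*1/374026 = -101143764362/2481352255433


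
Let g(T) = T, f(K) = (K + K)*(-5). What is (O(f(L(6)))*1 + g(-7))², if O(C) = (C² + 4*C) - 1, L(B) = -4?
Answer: 3069504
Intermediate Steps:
f(K) = -10*K (f(K) = (2*K)*(-5) = -10*K)
O(C) = -1 + C² + 4*C
(O(f(L(6)))*1 + g(-7))² = ((-1 + (-10*(-4))² + 4*(-10*(-4)))*1 - 7)² = ((-1 + 40² + 4*40)*1 - 7)² = ((-1 + 1600 + 160)*1 - 7)² = (1759*1 - 7)² = (1759 - 7)² = 1752² = 3069504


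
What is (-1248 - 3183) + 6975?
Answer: 2544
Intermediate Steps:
(-1248 - 3183) + 6975 = -4431 + 6975 = 2544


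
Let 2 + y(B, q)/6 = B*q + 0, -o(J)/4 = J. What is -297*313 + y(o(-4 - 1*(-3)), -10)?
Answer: -93213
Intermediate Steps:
o(J) = -4*J
y(B, q) = -12 + 6*B*q (y(B, q) = -12 + 6*(B*q + 0) = -12 + 6*(B*q) = -12 + 6*B*q)
-297*313 + y(o(-4 - 1*(-3)), -10) = -297*313 + (-12 + 6*(-4*(-4 - 1*(-3)))*(-10)) = -92961 + (-12 + 6*(-4*(-4 + 3))*(-10)) = -92961 + (-12 + 6*(-4*(-1))*(-10)) = -92961 + (-12 + 6*4*(-10)) = -92961 + (-12 - 240) = -92961 - 252 = -93213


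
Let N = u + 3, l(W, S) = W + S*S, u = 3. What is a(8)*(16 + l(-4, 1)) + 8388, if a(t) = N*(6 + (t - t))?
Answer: 8856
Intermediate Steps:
l(W, S) = W + S²
N = 6 (N = 3 + 3 = 6)
a(t) = 36 (a(t) = 6*(6 + (t - t)) = 6*(6 + 0) = 6*6 = 36)
a(8)*(16 + l(-4, 1)) + 8388 = 36*(16 + (-4 + 1²)) + 8388 = 36*(16 + (-4 + 1)) + 8388 = 36*(16 - 3) + 8388 = 36*13 + 8388 = 468 + 8388 = 8856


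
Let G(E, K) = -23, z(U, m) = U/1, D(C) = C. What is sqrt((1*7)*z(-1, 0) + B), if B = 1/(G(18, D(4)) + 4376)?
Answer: I*sqrt(132635910)/4353 ≈ 2.6457*I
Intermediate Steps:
z(U, m) = U (z(U, m) = U*1 = U)
B = 1/4353 (B = 1/(-23 + 4376) = 1/4353 ≈ 0.00022973)
sqrt((1*7)*z(-1, 0) + B) = sqrt((1*7)*(-1) + 1/4353) = sqrt(7*(-1) + 1/4353) = sqrt(-7 + 1/4353) = sqrt(-30470/4353) = I*sqrt(132635910)/4353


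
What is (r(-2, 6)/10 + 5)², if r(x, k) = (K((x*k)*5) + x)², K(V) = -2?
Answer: 1089/25 ≈ 43.560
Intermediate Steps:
r(x, k) = (-2 + x)²
(r(-2, 6)/10 + 5)² = ((-2 - 2)²/10 + 5)² = ((-4)²*(⅒) + 5)² = (16*(⅒) + 5)² = (8/5 + 5)² = (33/5)² = 1089/25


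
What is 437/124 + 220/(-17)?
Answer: -19851/2108 ≈ -9.4170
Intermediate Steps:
437/124 + 220/(-17) = 437*(1/124) + 220*(-1/17) = 437/124 - 220/17 = -19851/2108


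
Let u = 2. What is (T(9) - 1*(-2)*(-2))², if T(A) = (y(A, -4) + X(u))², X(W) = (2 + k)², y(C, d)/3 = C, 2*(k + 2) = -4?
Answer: 915849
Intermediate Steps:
k = -4 (k = -2 + (½)*(-4) = -2 - 2 = -4)
y(C, d) = 3*C
X(W) = 4 (X(W) = (2 - 4)² = (-2)² = 4)
T(A) = (4 + 3*A)² (T(A) = (3*A + 4)² = (4 + 3*A)²)
(T(9) - 1*(-2)*(-2))² = ((4 + 3*9)² - 1*(-2)*(-2))² = ((4 + 27)² + 2*(-2))² = (31² - 4)² = (961 - 4)² = 957² = 915849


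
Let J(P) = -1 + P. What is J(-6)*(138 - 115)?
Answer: -161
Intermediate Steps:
J(-6)*(138 - 115) = (-1 - 6)*(138 - 115) = -7*23 = -161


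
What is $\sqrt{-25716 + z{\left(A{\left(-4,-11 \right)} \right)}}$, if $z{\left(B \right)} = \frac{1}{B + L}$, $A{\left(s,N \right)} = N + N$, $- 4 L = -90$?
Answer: $i \sqrt{25714} \approx 160.36 i$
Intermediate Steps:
$L = \frac{45}{2}$ ($L = \left(- \frac{1}{4}\right) \left(-90\right) = \frac{45}{2} \approx 22.5$)
$A{\left(s,N \right)} = 2 N$
$z{\left(B \right)} = \frac{1}{\frac{45}{2} + B}$ ($z{\left(B \right)} = \frac{1}{B + \frac{45}{2}} = \frac{1}{\frac{45}{2} + B}$)
$\sqrt{-25716 + z{\left(A{\left(-4,-11 \right)} \right)}} = \sqrt{-25716 + \frac{2}{45 + 2 \cdot 2 \left(-11\right)}} = \sqrt{-25716 + \frac{2}{45 + 2 \left(-22\right)}} = \sqrt{-25716 + \frac{2}{45 - 44}} = \sqrt{-25716 + \frac{2}{1}} = \sqrt{-25716 + 2 \cdot 1} = \sqrt{-25716 + 2} = \sqrt{-25714} = i \sqrt{25714}$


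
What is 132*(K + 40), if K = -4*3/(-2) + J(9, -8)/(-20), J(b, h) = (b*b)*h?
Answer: 51744/5 ≈ 10349.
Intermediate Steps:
J(b, h) = h*b² (J(b, h) = b²*h = h*b²)
K = 192/5 (K = -4*3/(-2) - 8*9²/(-20) = -12*(-½) - 8*81*(-1/20) = 6 - 648*(-1/20) = 6 + 162/5 = 192/5 ≈ 38.400)
132*(K + 40) = 132*(192/5 + 40) = 132*(392/5) = 51744/5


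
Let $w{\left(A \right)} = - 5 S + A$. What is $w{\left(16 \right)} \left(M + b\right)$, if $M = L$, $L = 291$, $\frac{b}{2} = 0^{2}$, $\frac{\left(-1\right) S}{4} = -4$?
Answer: $-18624$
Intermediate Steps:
$S = 16$ ($S = \left(-4\right) \left(-4\right) = 16$)
$b = 0$ ($b = 2 \cdot 0^{2} = 2 \cdot 0 = 0$)
$M = 291$
$w{\left(A \right)} = -80 + A$ ($w{\left(A \right)} = \left(-5\right) 16 + A = -80 + A$)
$w{\left(16 \right)} \left(M + b\right) = \left(-80 + 16\right) \left(291 + 0\right) = \left(-64\right) 291 = -18624$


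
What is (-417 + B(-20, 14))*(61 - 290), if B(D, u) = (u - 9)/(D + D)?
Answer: 764173/8 ≈ 95522.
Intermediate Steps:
B(D, u) = (-9 + u)/(2*D) (B(D, u) = (-9 + u)/((2*D)) = (-9 + u)*(1/(2*D)) = (-9 + u)/(2*D))
(-417 + B(-20, 14))*(61 - 290) = (-417 + (1/2)*(-9 + 14)/(-20))*(61 - 290) = (-417 + (1/2)*(-1/20)*5)*(-229) = (-417 - 1/8)*(-229) = -3337/8*(-229) = 764173/8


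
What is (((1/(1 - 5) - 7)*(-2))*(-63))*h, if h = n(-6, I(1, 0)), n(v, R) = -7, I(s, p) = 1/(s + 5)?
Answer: 12789/2 ≈ 6394.5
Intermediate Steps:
I(s, p) = 1/(5 + s)
h = -7
(((1/(1 - 5) - 7)*(-2))*(-63))*h = (((1/(1 - 5) - 7)*(-2))*(-63))*(-7) = (((1/(-4) - 7)*(-2))*(-63))*(-7) = (((-¼ - 7)*(-2))*(-63))*(-7) = (-29/4*(-2)*(-63))*(-7) = ((29/2)*(-63))*(-7) = -1827/2*(-7) = 12789/2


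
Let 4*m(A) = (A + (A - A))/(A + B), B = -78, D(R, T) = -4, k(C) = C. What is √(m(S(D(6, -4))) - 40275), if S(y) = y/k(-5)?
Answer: I*√6000814286/386 ≈ 200.69*I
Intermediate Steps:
S(y) = -y/5 (S(y) = y/(-5) = y*(-⅕) = -y/5)
m(A) = A/(4*(-78 + A)) (m(A) = ((A + (A - A))/(A - 78))/4 = ((A + 0)/(-78 + A))/4 = (A/(-78 + A))/4 = A/(4*(-78 + A)))
√(m(S(D(6, -4))) - 40275) = √((-⅕*(-4))/(4*(-78 - ⅕*(-4))) - 40275) = √((¼)*(⅘)/(-78 + ⅘) - 40275) = √((¼)*(⅘)/(-386/5) - 40275) = √((¼)*(⅘)*(-5/386) - 40275) = √(-1/386 - 40275) = √(-15546151/386) = I*√6000814286/386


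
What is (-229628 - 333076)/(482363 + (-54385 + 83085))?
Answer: -562704/511063 ≈ -1.1010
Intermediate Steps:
(-229628 - 333076)/(482363 + (-54385 + 83085)) = -562704/(482363 + 28700) = -562704/511063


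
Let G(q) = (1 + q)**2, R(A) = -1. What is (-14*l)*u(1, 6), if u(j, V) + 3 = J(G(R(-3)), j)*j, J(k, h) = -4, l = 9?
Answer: 882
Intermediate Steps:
u(j, V) = -3 - 4*j
(-14*l)*u(1, 6) = (-14*9)*(-3 - 4*1) = -126*(-3 - 4) = -126*(-7) = 882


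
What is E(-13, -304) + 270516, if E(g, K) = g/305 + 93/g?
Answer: 1072567406/3965 ≈ 2.7051e+5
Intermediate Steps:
E(g, K) = 93/g + g/305 (E(g, K) = g*(1/305) + 93/g = g/305 + 93/g = 93/g + g/305)
E(-13, -304) + 270516 = (93/(-13) + (1/305)*(-13)) + 270516 = (93*(-1/13) - 13/305) + 270516 = (-93/13 - 13/305) + 270516 = -28534/3965 + 270516 = 1072567406/3965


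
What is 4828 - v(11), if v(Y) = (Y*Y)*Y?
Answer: 3497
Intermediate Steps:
v(Y) = Y³ (v(Y) = Y²*Y = Y³)
4828 - v(11) = 4828 - 1*11³ = 4828 - 1*1331 = 4828 - 1331 = 3497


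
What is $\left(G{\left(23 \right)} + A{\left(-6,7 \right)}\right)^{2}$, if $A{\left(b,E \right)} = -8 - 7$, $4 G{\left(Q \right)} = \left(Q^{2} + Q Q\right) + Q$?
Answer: $\frac{1042441}{16} \approx 65153.0$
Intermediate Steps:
$G{\left(Q \right)} = \frac{Q^{2}}{2} + \frac{Q}{4}$ ($G{\left(Q \right)} = \frac{\left(Q^{2} + Q Q\right) + Q}{4} = \frac{\left(Q^{2} + Q^{2}\right) + Q}{4} = \frac{2 Q^{2} + Q}{4} = \frac{Q + 2 Q^{2}}{4} = \frac{Q^{2}}{2} + \frac{Q}{4}$)
$A{\left(b,E \right)} = -15$
$\left(G{\left(23 \right)} + A{\left(-6,7 \right)}\right)^{2} = \left(\frac{1}{4} \cdot 23 \left(1 + 2 \cdot 23\right) - 15\right)^{2} = \left(\frac{1}{4} \cdot 23 \left(1 + 46\right) - 15\right)^{2} = \left(\frac{1}{4} \cdot 23 \cdot 47 - 15\right)^{2} = \left(\frac{1081}{4} - 15\right)^{2} = \left(\frac{1021}{4}\right)^{2} = \frac{1042441}{16}$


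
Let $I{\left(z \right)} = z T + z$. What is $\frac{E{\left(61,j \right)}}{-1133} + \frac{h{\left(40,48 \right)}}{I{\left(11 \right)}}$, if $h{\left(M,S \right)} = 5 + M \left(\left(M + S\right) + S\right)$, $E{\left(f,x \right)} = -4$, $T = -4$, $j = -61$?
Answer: $- \frac{186941}{1133} \approx -165.0$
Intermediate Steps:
$I{\left(z \right)} = - 3 z$ ($I{\left(z \right)} = z \left(-4\right) + z = - 4 z + z = - 3 z$)
$h{\left(M,S \right)} = 5 + M \left(M + 2 S\right)$
$\frac{E{\left(61,j \right)}}{-1133} + \frac{h{\left(40,48 \right)}}{I{\left(11 \right)}} = - \frac{4}{-1133} + \frac{5 + 40^{2} + 2 \cdot 40 \cdot 48}{\left(-3\right) 11} = \left(-4\right) \left(- \frac{1}{1133}\right) + \frac{5 + 1600 + 3840}{-33} = \frac{4}{1133} + 5445 \left(- \frac{1}{33}\right) = \frac{4}{1133} - 165 = - \frac{186941}{1133}$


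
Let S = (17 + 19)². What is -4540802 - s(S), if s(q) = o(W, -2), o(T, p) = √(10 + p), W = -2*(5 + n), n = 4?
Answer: -4540802 - 2*√2 ≈ -4.5408e+6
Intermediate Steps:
W = -18 (W = -2*(5 + 4) = -2*9 = -18)
S = 1296 (S = 36² = 1296)
s(q) = 2*√2 (s(q) = √(10 - 2) = √8 = 2*√2)
-4540802 - s(S) = -4540802 - 2*√2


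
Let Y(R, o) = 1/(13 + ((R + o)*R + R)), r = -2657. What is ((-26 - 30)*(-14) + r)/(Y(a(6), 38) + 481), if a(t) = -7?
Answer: -395203/101490 ≈ -3.8940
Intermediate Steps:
Y(R, o) = 1/(13 + R + R*(R + o)) (Y(R, o) = 1/(13 + (R*(R + o) + R)) = 1/(13 + (R + R*(R + o))) = 1/(13 + R + R*(R + o)))
((-26 - 30)*(-14) + r)/(Y(a(6), 38) + 481) = ((-26 - 30)*(-14) - 2657)/(1/(13 - 7 + (-7)² - 7*38) + 481) = (-56*(-14) - 2657)/(1/(13 - 7 + 49 - 266) + 481) = (784 - 2657)/(1/(-211) + 481) = -1873/(-1/211 + 481) = -1873/101490/211 = -1873*211/101490 = -395203/101490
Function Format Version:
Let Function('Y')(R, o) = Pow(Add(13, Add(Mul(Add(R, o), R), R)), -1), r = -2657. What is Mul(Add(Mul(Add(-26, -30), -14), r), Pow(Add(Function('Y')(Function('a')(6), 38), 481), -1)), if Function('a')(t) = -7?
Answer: Rational(-395203, 101490) ≈ -3.8940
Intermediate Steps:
Function('Y')(R, o) = Pow(Add(13, R, Mul(R, Add(R, o))), -1) (Function('Y')(R, o) = Pow(Add(13, Add(Mul(R, Add(R, o)), R)), -1) = Pow(Add(13, Add(R, Mul(R, Add(R, o)))), -1) = Pow(Add(13, R, Mul(R, Add(R, o))), -1))
Mul(Add(Mul(Add(-26, -30), -14), r), Pow(Add(Function('Y')(Function('a')(6), 38), 481), -1)) = Mul(Add(Mul(Add(-26, -30), -14), -2657), Pow(Add(Pow(Add(13, -7, Pow(-7, 2), Mul(-7, 38)), -1), 481), -1)) = Mul(Add(Mul(-56, -14), -2657), Pow(Add(Pow(Add(13, -7, 49, -266), -1), 481), -1)) = Mul(Add(784, -2657), Pow(Add(Pow(-211, -1), 481), -1)) = Mul(-1873, Pow(Add(Rational(-1, 211), 481), -1)) = Mul(-1873, Pow(Rational(101490, 211), -1)) = Mul(-1873, Rational(211, 101490)) = Rational(-395203, 101490)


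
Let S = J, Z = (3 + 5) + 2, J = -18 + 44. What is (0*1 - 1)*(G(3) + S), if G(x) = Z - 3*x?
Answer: -27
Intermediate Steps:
J = 26
Z = 10 (Z = 8 + 2 = 10)
S = 26
G(x) = 10 - 3*x
(0*1 - 1)*(G(3) + S) = (0*1 - 1)*((10 - 3*3) + 26) = (0 - 1)*((10 - 9) + 26) = -(1 + 26) = -1*27 = -27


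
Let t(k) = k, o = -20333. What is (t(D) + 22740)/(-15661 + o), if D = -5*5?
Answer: -3245/5142 ≈ -0.63108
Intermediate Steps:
D = -25
(t(D) + 22740)/(-15661 + o) = (-25 + 22740)/(-15661 - 20333) = 22715/(-35994) = 22715*(-1/35994) = -3245/5142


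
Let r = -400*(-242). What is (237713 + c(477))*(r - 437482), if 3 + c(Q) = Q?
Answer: -81146023534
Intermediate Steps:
c(Q) = -3 + Q
r = 96800
(237713 + c(477))*(r - 437482) = (237713 + (-3 + 477))*(96800 - 437482) = (237713 + 474)*(-340682) = 238187*(-340682) = -81146023534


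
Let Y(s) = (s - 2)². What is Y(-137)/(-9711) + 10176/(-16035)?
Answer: -136210457/51905295 ≈ -2.6242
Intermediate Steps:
Y(s) = (-2 + s)²
Y(-137)/(-9711) + 10176/(-16035) = (-2 - 137)²/(-9711) + 10176/(-16035) = (-139)²*(-1/9711) + 10176*(-1/16035) = 19321*(-1/9711) - 3392/5345 = -19321/9711 - 3392/5345 = -136210457/51905295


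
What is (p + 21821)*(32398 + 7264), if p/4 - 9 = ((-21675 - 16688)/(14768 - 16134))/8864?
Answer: 1312066581271005/1513528 ≈ 8.6689e+8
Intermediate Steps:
p = 109012379/3027056 (p = 36 + 4*(((-21675 - 16688)/(14768 - 16134))/8864) = 36 + 4*(-38363/(-1366)*(1/8864)) = 36 + 4*(-38363*(-1/1366)*(1/8864)) = 36 + 4*((38363/1366)*(1/8864)) = 36 + 4*(38363/12108224) = 36 + 38363/3027056 = 109012379/3027056 ≈ 36.013)
(p + 21821)*(32398 + 7264) = (109012379/3027056 + 21821)*(32398 + 7264) = (66162401355/3027056)*39662 = 1312066581271005/1513528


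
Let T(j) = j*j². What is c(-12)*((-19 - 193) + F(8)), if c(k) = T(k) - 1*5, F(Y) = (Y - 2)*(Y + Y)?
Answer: 201028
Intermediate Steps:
F(Y) = 2*Y*(-2 + Y) (F(Y) = (-2 + Y)*(2*Y) = 2*Y*(-2 + Y))
T(j) = j³
c(k) = -5 + k³ (c(k) = k³ - 1*5 = k³ - 5 = -5 + k³)
c(-12)*((-19 - 193) + F(8)) = (-5 + (-12)³)*((-19 - 193) + 2*8*(-2 + 8)) = (-5 - 1728)*(-212 + 2*8*6) = -1733*(-212 + 96) = -1733*(-116) = 201028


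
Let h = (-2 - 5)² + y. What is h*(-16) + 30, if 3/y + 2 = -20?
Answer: -8270/11 ≈ -751.82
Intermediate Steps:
y = -3/22 (y = 3/(-2 - 20) = 3/(-22) = 3*(-1/22) = -3/22 ≈ -0.13636)
h = 1075/22 (h = (-2 - 5)² - 3/22 = (-7)² - 3/22 = 49 - 3/22 = 1075/22 ≈ 48.864)
h*(-16) + 30 = (1075/22)*(-16) + 30 = -8600/11 + 30 = -8270/11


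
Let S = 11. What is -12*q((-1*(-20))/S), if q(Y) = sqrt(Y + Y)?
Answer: -24*sqrt(110)/11 ≈ -22.883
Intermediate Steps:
q(Y) = sqrt(2)*sqrt(Y) (q(Y) = sqrt(2*Y) = sqrt(2)*sqrt(Y))
-12*q((-1*(-20))/S) = -12*sqrt(2)*sqrt(-1*(-20)/11) = -12*sqrt(2)*sqrt(20*(1/11)) = -12*sqrt(2)*sqrt(20/11) = -12*sqrt(2)*2*sqrt(55)/11 = -24*sqrt(110)/11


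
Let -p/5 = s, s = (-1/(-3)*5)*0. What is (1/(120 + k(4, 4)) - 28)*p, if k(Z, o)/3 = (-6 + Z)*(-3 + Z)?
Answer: 0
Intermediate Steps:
k(Z, o) = 3*(-6 + Z)*(-3 + Z) (k(Z, o) = 3*((-6 + Z)*(-3 + Z)) = 3*(-6 + Z)*(-3 + Z))
s = 0 (s = (-1*(-1/3)*5)*0 = ((1/3)*5)*0 = (5/3)*0 = 0)
p = 0 (p = -5*0 = 0)
(1/(120 + k(4, 4)) - 28)*p = (1/(120 + (54 - 27*4 + 3*4**2)) - 28)*0 = (1/(120 + (54 - 108 + 3*16)) - 28)*0 = (1/(120 + (54 - 108 + 48)) - 28)*0 = (1/(120 - 6) - 28)*0 = (1/114 - 28)*0 = -3191/114*0 = 0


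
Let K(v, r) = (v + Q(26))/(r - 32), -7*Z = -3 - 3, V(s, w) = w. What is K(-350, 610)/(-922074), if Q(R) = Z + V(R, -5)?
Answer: 2479/3730711404 ≈ 6.6448e-7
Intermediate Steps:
Z = 6/7 (Z = -(-3 - 3)/7 = -1/7*(-6) = 6/7 ≈ 0.85714)
Q(R) = -29/7 (Q(R) = 6/7 - 5 = -29/7)
K(v, r) = (-29/7 + v)/(-32 + r) (K(v, r) = (v - 29/7)/(r - 32) = (-29/7 + v)/(-32 + r))
K(-350, 610)/(-922074) = ((-29/7 - 350)/(-32 + 610))/(-922074) = (-2479/7/578)*(-1/922074) = ((1/578)*(-2479/7))*(-1/922074) = -2479/4046*(-1/922074) = 2479/3730711404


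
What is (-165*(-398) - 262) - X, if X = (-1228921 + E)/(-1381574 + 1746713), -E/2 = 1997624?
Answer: 23888235881/365139 ≈ 65422.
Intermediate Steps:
E = -3995248 (E = -2*1997624 = -3995248)
X = -5224169/365139 (X = (-1228921 - 3995248)/(-1381574 + 1746713) = -5224169/365139 ≈ -14.307)
(-165*(-398) - 262) - X = (-165*(-398) - 262) - 1*(-5224169/365139) = (65670 - 262) + 5224169/365139 = 65408 + 5224169/365139 = 23888235881/365139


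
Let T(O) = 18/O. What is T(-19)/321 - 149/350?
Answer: -305017/711550 ≈ -0.42867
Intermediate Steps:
T(-19)/321 - 149/350 = (18/(-19))/321 - 149/350 = (18*(-1/19))*(1/321) - 149*1/350 = -18/19*1/321 - 149/350 = -6/2033 - 149/350 = -305017/711550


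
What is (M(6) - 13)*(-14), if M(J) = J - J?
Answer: 182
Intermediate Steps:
M(J) = 0
(M(6) - 13)*(-14) = (0 - 13)*(-14) = -13*(-14) = 182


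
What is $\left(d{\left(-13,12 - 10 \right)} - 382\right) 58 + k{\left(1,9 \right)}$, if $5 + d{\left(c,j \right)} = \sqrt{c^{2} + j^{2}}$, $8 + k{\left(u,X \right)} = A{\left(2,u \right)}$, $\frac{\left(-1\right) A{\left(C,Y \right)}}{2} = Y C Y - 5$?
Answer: $-22448 + 58 \sqrt{173} \approx -21685.0$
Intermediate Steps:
$A{\left(C,Y \right)} = 10 - 2 C Y^{2}$ ($A{\left(C,Y \right)} = - 2 \left(Y C Y - 5\right) = - 2 \left(C Y Y - 5\right) = - 2 \left(C Y^{2} - 5\right) = - 2 \left(-5 + C Y^{2}\right) = 10 - 2 C Y^{2}$)
$k{\left(u,X \right)} = 2 - 4 u^{2}$ ($k{\left(u,X \right)} = -8 + \left(10 - 4 u^{2}\right) = -8 - \left(-10 + 4 u^{2}\right) = 2 - 4 u^{2}$)
$d{\left(c,j \right)} = -5 + \sqrt{c^{2} + j^{2}}$
$\left(d{\left(-13,12 - 10 \right)} - 382\right) 58 + k{\left(1,9 \right)} = \left(\left(-5 + \sqrt{\left(-13\right)^{2} + \left(12 - 10\right)^{2}}\right) - 382\right) 58 + \left(2 - 4 \cdot 1^{2}\right) = \left(\left(-5 + \sqrt{169 + 2^{2}}\right) - 382\right) 58 + \left(2 - 4\right) = \left(\left(-5 + \sqrt{169 + 4}\right) - 382\right) 58 + \left(2 - 4\right) = \left(\left(-5 + \sqrt{173}\right) - 382\right) 58 - 2 = \left(-387 + \sqrt{173}\right) 58 - 2 = \left(-22446 + 58 \sqrt{173}\right) - 2 = -22448 + 58 \sqrt{173}$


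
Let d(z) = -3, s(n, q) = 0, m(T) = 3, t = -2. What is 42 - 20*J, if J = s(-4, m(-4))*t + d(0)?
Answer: 102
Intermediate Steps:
J = -3 (J = 0*(-2) - 3 = 0 - 3 = -3)
42 - 20*J = 42 - 20*(-3) = 42 + 60 = 102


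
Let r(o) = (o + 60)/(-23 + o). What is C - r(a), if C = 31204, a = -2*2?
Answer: 842564/27 ≈ 31206.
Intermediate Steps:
a = -4
r(o) = (60 + o)/(-23 + o)
C - r(a) = 31204 - (60 - 4)/(-23 - 4) = 31204 - 56/(-27) = 31204 - (-1)*56/27 = 31204 - 1*(-56/27) = 31204 + 56/27 = 842564/27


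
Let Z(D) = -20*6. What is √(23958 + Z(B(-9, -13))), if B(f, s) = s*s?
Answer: √23838 ≈ 154.40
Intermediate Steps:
B(f, s) = s²
Z(D) = -120
√(23958 + Z(B(-9, -13))) = √(23958 - 120) = √23838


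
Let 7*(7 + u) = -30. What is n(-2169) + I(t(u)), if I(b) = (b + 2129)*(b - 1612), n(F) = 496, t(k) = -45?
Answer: -3452692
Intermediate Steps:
u = -79/7 (u = -7 + (⅐)*(-30) = -7 - 30/7 = -79/7 ≈ -11.286)
I(b) = (-1612 + b)*(2129 + b) (I(b) = (2129 + b)*(-1612 + b) = (-1612 + b)*(2129 + b))
n(-2169) + I(t(u)) = 496 + (-3431948 + (-45)² + 517*(-45)) = 496 + (-3431948 + 2025 - 23265) = 496 - 3453188 = -3452692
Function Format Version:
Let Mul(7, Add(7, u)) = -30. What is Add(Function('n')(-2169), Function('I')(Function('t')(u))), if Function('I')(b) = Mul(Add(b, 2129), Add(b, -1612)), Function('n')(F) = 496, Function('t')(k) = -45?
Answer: -3452692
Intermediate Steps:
u = Rational(-79, 7) (u = Add(-7, Mul(Rational(1, 7), -30)) = Add(-7, Rational(-30, 7)) = Rational(-79, 7) ≈ -11.286)
Function('I')(b) = Mul(Add(-1612, b), Add(2129, b)) (Function('I')(b) = Mul(Add(2129, b), Add(-1612, b)) = Mul(Add(-1612, b), Add(2129, b)))
Add(Function('n')(-2169), Function('I')(Function('t')(u))) = Add(496, Add(-3431948, Pow(-45, 2), Mul(517, -45))) = Add(496, Add(-3431948, 2025, -23265)) = Add(496, -3453188) = -3452692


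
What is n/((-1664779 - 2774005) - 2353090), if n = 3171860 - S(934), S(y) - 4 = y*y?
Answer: -383250/1131979 ≈ -0.33857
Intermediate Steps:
S(y) = 4 + y² (S(y) = 4 + y*y = 4 + y²)
n = 2299500 (n = 3171860 - (4 + 934²) = 3171860 - (4 + 872356) = 3171860 - 1*872360 = 3171860 - 872360 = 2299500)
n/((-1664779 - 2774005) - 2353090) = 2299500/((-1664779 - 2774005) - 2353090) = 2299500/(-4438784 - 2353090) = 2299500/(-6791874) = 2299500*(-1/6791874) = -383250/1131979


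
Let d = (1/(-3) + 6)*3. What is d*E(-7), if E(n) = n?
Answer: -119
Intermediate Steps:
d = 17 (d = (-⅓ + 6)*3 = (17/3)*3 = 17)
d*E(-7) = 17*(-7) = -119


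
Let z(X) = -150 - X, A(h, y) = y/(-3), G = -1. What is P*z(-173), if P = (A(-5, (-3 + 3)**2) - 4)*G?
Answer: 92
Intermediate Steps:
A(h, y) = -y/3 (A(h, y) = y*(-1/3) = -y/3)
P = 4 (P = (-(-3 + 3)**2/3 - 4)*(-1) = (-1/3*0**2 - 4)*(-1) = (-1/3*0 - 4)*(-1) = (0 - 4)*(-1) = -4*(-1) = 4)
P*z(-173) = 4*(-150 - 1*(-173)) = 4*(-150 + 173) = 4*23 = 92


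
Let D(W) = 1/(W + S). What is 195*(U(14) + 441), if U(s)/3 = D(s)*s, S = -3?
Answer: 954135/11 ≈ 86740.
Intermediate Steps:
D(W) = 1/(-3 + W) (D(W) = 1/(W - 3) = 1/(-3 + W))
U(s) = 3*s/(-3 + s) (U(s) = 3*(s/(-3 + s)) = 3*s/(-3 + s))
195*(U(14) + 441) = 195*(3*14/(-3 + 14) + 441) = 195*(3*14/11 + 441) = 195*(3*14*(1/11) + 441) = 195*(42/11 + 441) = 195*(4893/11) = 954135/11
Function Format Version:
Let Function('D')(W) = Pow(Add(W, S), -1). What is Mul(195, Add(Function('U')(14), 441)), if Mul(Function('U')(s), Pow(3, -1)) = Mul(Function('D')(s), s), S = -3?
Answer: Rational(954135, 11) ≈ 86740.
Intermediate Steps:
Function('D')(W) = Pow(Add(-3, W), -1) (Function('D')(W) = Pow(Add(W, -3), -1) = Pow(Add(-3, W), -1))
Function('U')(s) = Mul(3, s, Pow(Add(-3, s), -1)) (Function('U')(s) = Mul(3, Mul(Pow(Add(-3, s), -1), s)) = Mul(3, Mul(s, Pow(Add(-3, s), -1))) = Mul(3, s, Pow(Add(-3, s), -1)))
Mul(195, Add(Function('U')(14), 441)) = Mul(195, Add(Mul(3, 14, Pow(Add(-3, 14), -1)), 441)) = Mul(195, Add(Mul(3, 14, Pow(11, -1)), 441)) = Mul(195, Add(Mul(3, 14, Rational(1, 11)), 441)) = Mul(195, Add(Rational(42, 11), 441)) = Mul(195, Rational(4893, 11)) = Rational(954135, 11)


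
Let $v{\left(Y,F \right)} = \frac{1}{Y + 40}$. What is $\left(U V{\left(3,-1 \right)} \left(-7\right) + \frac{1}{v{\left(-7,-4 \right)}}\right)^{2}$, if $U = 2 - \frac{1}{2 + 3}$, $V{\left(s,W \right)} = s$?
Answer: $\frac{576}{25} \approx 23.04$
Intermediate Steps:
$U = \frac{9}{5}$ ($U = 2 - \frac{1}{5} = \frac{9}{5} \approx 1.8$)
$v{\left(Y,F \right)} = \frac{1}{40 + Y}$
$\left(U V{\left(3,-1 \right)} \left(-7\right) + \frac{1}{v{\left(-7,-4 \right)}}\right)^{2} = \left(\frac{9}{5} \cdot 3 \left(-7\right) + \frac{1}{\frac{1}{40 - 7}}\right)^{2} = \left(\frac{27}{5} \left(-7\right) + \frac{1}{\frac{1}{33}}\right)^{2} = \left(- \frac{189}{5} + \frac{1}{\frac{1}{33}}\right)^{2} = \left(- \frac{189}{5} + 33\right)^{2} = \left(- \frac{24}{5}\right)^{2} = \frac{576}{25}$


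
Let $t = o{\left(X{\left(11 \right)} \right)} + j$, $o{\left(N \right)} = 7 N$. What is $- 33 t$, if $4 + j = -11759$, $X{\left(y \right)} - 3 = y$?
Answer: $384945$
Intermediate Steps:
$X{\left(y \right)} = 3 + y$
$j = -11763$ ($j = -4 - 11759 = -11763$)
$t = -11665$ ($t = 7 \left(3 + 11\right) - 11763 = 7 \cdot 14 - 11763 = 98 - 11763 = -11665$)
$- 33 t = \left(-33\right) \left(-11665\right) = 384945$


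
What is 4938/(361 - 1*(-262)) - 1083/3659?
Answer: 17393433/2279557 ≈ 7.6302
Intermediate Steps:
4938/(361 - 1*(-262)) - 1083/3659 = 4938/(361 + 262) - 1083*1/3659 = 4938/623 - 1083/3659 = 17393433/2279557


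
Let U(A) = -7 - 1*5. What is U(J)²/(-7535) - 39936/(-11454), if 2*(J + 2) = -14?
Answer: 49878064/14384315 ≈ 3.4675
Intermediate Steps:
J = -9 (J = -2 + (½)*(-14) = -2 - 7 = -9)
U(A) = -12 (U(A) = -7 - 5 = -12)
U(J)²/(-7535) - 39936/(-11454) = (-12)²/(-7535) - 39936/(-11454) = 144*(-1/7535) - 39936*(-1/11454) = -144/7535 + 6656/1909 = 49878064/14384315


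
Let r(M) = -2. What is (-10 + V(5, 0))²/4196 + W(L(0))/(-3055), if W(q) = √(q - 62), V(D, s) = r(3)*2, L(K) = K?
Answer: 49/1049 - I*√62/3055 ≈ 0.046711 - 0.0025774*I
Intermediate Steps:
V(D, s) = -4 (V(D, s) = -2*2 = -4)
W(q) = √(-62 + q)
(-10 + V(5, 0))²/4196 + W(L(0))/(-3055) = (-10 - 4)²/4196 + √(-62 + 0)/(-3055) = (-14)²*(1/4196) + √(-62)*(-1/3055) = 196*(1/4196) + (I*√62)*(-1/3055) = 49/1049 - I*√62/3055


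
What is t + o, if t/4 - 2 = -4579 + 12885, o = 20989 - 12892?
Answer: 41329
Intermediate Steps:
o = 8097
t = 33232 (t = 8 + 4*(-4579 + 12885) = 8 + 4*8306 = 8 + 33224 = 33232)
t + o = 33232 + 8097 = 41329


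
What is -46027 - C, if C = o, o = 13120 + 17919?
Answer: -77066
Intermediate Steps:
o = 31039
C = 31039
-46027 - C = -46027 - 1*31039 = -46027 - 31039 = -77066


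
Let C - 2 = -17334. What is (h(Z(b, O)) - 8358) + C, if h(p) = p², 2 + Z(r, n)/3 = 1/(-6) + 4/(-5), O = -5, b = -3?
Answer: -2561079/100 ≈ -25611.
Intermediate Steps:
C = -17332 (C = 2 - 17334 = -17332)
Z(r, n) = -89/10 (Z(r, n) = -6 + 3*(1/(-6) + 4/(-5)) = -6 + 3*(1*(-⅙) + 4*(-⅕)) = -6 + 3*(-⅙ - ⅘) = -6 + 3*(-29/30) = -6 - 29/10 = -89/10)
(h(Z(b, O)) - 8358) + C = ((-89/10)² - 8358) - 17332 = (7921/100 - 8358) - 17332 = -827879/100 - 17332 = -2561079/100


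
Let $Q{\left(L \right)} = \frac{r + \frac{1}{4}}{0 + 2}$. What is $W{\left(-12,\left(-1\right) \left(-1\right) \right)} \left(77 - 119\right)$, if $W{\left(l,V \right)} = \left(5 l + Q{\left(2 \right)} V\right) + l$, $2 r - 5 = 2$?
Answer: $\frac{11781}{4} \approx 2945.3$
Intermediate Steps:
$r = \frac{7}{2}$ ($r = \frac{5}{2} + \frac{1}{2} \cdot 2 = \frac{5}{2} + 1 = \frac{7}{2} \approx 3.5$)
$Q{\left(L \right)} = \frac{15}{8}$ ($Q{\left(L \right)} = \frac{\frac{7}{2} + \frac{1}{4}}{0 + 2} = \frac{\frac{7}{2} + \frac{1}{4}}{2} = \frac{15}{4} \cdot \frac{1}{2} = \frac{15}{8}$)
$W{\left(l,V \right)} = 6 l + \frac{15 V}{8}$ ($W{\left(l,V \right)} = \left(5 l + \frac{15 V}{8}\right) + l = 6 l + \frac{15 V}{8}$)
$W{\left(-12,\left(-1\right) \left(-1\right) \right)} \left(77 - 119\right) = \left(6 \left(-12\right) + \frac{15 \left(\left(-1\right) \left(-1\right)\right)}{8}\right) \left(77 - 119\right) = \left(-72 + \frac{15}{8} \cdot 1\right) \left(-42\right) = \left(-72 + \frac{15}{8}\right) \left(-42\right) = \left(- \frac{561}{8}\right) \left(-42\right) = \frac{11781}{4}$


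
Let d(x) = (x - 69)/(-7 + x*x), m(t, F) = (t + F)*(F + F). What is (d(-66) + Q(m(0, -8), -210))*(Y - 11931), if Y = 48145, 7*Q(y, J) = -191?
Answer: -30115707256/30443 ≈ -9.8925e+5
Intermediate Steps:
m(t, F) = 2*F*(F + t) (m(t, F) = (F + t)*(2*F) = 2*F*(F + t))
Q(y, J) = -191/7 (Q(y, J) = (⅐)*(-191) = -191/7)
d(x) = (-69 + x)/(-7 + x²)
(d(-66) + Q(m(0, -8), -210))*(Y - 11931) = ((-69 - 66)/(-7 + (-66)²) - 191/7)*(48145 - 11931) = (-135/(-7 + 4356) - 191/7)*36214 = (-135/4349 - 191/7)*36214 = -831604/30443*36214 = -30115707256/30443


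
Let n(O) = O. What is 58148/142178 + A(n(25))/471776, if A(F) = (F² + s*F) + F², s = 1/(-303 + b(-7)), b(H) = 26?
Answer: 3824059861473/9290049285728 ≈ 0.41163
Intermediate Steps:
s = -1/277 (s = 1/(-303 + 26) = 1/(-277) = -1/277 ≈ -0.0036101)
A(F) = 2*F² - F/277 (A(F) = (F² - F/277) + F² = 2*F² - F/277)
58148/142178 + A(n(25))/471776 = 58148/142178 + ((1/277)*25*(-1 + 554*25))/471776 = 58148*(1/142178) + ((1/277)*25*(-1 + 13850))*(1/471776) = 29074/71089 + ((1/277)*25*13849)*(1/471776) = 29074/71089 + (346225/277)*(1/471776) = 29074/71089 + 346225/130681952 = 3824059861473/9290049285728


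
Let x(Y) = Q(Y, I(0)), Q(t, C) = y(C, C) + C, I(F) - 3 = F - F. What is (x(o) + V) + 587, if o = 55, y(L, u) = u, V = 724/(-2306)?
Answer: 683367/1153 ≈ 592.69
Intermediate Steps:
I(F) = 3 (I(F) = 3 + (F - F) = 3 + 0 = 3)
V = -362/1153 (V = 724*(-1/2306) = -362/1153 ≈ -0.31396)
Q(t, C) = 2*C (Q(t, C) = C + C = 2*C)
x(Y) = 6 (x(Y) = 2*3 = 6)
(x(o) + V) + 587 = (6 - 362/1153) + 587 = 6556/1153 + 587 = 683367/1153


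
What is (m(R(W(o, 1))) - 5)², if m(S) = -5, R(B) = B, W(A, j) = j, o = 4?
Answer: 100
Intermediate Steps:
(m(R(W(o, 1))) - 5)² = (-5 - 5)² = (-10)² = 100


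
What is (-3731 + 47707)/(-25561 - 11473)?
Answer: -21988/18517 ≈ -1.1874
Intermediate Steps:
(-3731 + 47707)/(-25561 - 11473) = 43976/(-37034) = 43976*(-1/37034) = -21988/18517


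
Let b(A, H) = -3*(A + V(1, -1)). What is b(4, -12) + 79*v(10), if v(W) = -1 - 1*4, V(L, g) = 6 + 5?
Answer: -440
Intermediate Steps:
V(L, g) = 11
b(A, H) = -33 - 3*A (b(A, H) = -3*(A + 11) = -3*(11 + A) = -33 - 3*A)
v(W) = -5 (v(W) = -1 - 4 = -5)
b(4, -12) + 79*v(10) = (-33 - 3*4) + 79*(-5) = (-33 - 12) - 395 = -45 - 395 = -440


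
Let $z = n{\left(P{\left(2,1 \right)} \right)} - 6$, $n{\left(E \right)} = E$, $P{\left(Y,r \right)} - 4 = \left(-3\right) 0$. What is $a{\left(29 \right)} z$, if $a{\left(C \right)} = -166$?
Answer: $332$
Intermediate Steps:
$P{\left(Y,r \right)} = 4$ ($P{\left(Y,r \right)} = 4 - 0 = 4 + 0 = 4$)
$z = -2$ ($z = 4 - 6 = -2$)
$a{\left(29 \right)} z = \left(-166\right) \left(-2\right) = 332$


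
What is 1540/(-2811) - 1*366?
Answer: -1030366/2811 ≈ -366.55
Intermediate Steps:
1540/(-2811) - 1*366 = 1540*(-1/2811) - 366 = -1540/2811 - 366 = -1030366/2811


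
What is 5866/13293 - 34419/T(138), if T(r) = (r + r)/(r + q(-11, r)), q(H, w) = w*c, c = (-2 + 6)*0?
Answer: -65360005/3798 ≈ -17209.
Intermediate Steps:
c = 0 (c = 4*0 = 0)
q(H, w) = 0 (q(H, w) = w*0 = 0)
T(r) = 2 (T(r) = (r + r)/(r + 0) = (2*r)/r = 2)
5866/13293 - 34419/T(138) = 5866/13293 - 34419/2 = 5866*(1/13293) - 34419*1/2 = 838/1899 - 34419/2 = -65360005/3798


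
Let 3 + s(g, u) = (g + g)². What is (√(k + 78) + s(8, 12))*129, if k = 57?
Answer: 32637 + 387*√15 ≈ 34136.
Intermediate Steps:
s(g, u) = -3 + 4*g² (s(g, u) = -3 + (g + g)² = -3 + (2*g)² = -3 + 4*g²)
(√(k + 78) + s(8, 12))*129 = (√(57 + 78) + (-3 + 4*8²))*129 = (√135 + (-3 + 4*64))*129 = (3*√15 + (-3 + 256))*129 = (3*√15 + 253)*129 = (253 + 3*√15)*129 = 32637 + 387*√15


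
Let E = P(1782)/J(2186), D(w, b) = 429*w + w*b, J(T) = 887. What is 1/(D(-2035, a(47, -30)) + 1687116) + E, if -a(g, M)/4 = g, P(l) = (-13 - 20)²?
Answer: 1303186496/1061456047 ≈ 1.2277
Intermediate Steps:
P(l) = 1089 (P(l) = (-33)² = 1089)
a(g, M) = -4*g
D(w, b) = 429*w + b*w
E = 1089/887 ≈ 1.2277
1/(D(-2035, a(47, -30)) + 1687116) + E = 1/(-2035*(429 - 4*47) + 1687116) + 1089/887 = 1/(-2035*(429 - 188) + 1687116) + 1089/887 = 1/(-2035*241 + 1687116) + 1089/887 = 1/(-490435 + 1687116) + 1089/887 = 1/1196681 + 1089/887 = 1303186496/1061456047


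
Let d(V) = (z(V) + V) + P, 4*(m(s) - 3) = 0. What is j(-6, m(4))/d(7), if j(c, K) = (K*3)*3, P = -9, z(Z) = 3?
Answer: 27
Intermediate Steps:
m(s) = 3 (m(s) = 3 + (¼)*0 = 3 + 0 = 3)
j(c, K) = 9*K (j(c, K) = (3*K)*3 = 9*K)
d(V) = -6 + V (d(V) = (3 + V) - 9 = -6 + V)
j(-6, m(4))/d(7) = (9*3)/(-6 + 7) = 27/1 = 27*1 = 27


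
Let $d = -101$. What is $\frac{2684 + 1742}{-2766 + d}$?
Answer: $- \frac{4426}{2867} \approx -1.5438$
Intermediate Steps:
$\frac{2684 + 1742}{-2766 + d} = \frac{2684 + 1742}{-2766 - 101} = \frac{4426}{-2867} = 4426 \left(- \frac{1}{2867}\right) = - \frac{4426}{2867}$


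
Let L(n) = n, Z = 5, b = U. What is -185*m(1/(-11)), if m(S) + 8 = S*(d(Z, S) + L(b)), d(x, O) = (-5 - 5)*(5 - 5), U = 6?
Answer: 17390/11 ≈ 1580.9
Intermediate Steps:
b = 6
d(x, O) = 0 (d(x, O) = -10*0 = 0)
m(S) = -8 + 6*S (m(S) = -8 + S*(0 + 6) = -8 + S*6 = -8 + 6*S)
-185*m(1/(-11)) = -185*(-8 + 6/(-11)) = -185*(-8 + 6*(-1/11)) = -185*(-8 - 6/11) = -185*(-94/11) = 17390/11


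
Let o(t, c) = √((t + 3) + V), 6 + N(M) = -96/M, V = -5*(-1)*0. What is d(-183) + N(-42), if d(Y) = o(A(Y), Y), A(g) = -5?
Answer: -26/7 + I*√2 ≈ -3.7143 + 1.4142*I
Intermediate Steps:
V = 0 (V = 5*0 = 0)
N(M) = -6 - 96/M
o(t, c) = √(3 + t) (o(t, c) = √((t + 3) + 0) = √((3 + t) + 0) = √(3 + t))
d(Y) = I*√2 (d(Y) = √(3 - 5) = √(-2) = I*√2)
d(-183) + N(-42) = I*√2 + (-6 - 96/(-42)) = I*√2 + (-6 - 96*(-1/42)) = I*√2 + (-6 + 16/7) = I*√2 - 26/7 = -26/7 + I*√2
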